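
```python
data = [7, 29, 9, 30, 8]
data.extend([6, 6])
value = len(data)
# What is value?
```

Trace:
`data = [7, 29, 9, 30, 8]` → data = [7, 29, 9, 30, 8]
`data.extend([6, 6])` → data = [7, 29, 9, 30, 8, 6, 6]
`value = len(data)` → value = 7
So value = 7

Answer: 7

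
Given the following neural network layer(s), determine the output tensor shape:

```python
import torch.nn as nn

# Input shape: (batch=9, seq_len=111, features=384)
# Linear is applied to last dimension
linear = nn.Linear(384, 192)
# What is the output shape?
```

Input: (9, 111, 384) -> Output: (9, 111, 192)

Answer: (9, 111, 192)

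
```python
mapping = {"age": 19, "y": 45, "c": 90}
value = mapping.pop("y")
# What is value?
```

Trace:
`mapping = {"age": 19, "y": 45, "c": 90}` → mapping = {'age': 19, 'y': 45, 'c': 90}
`value = mapping.pop("y")` → mapping = {'age': 19, 'c': 90}; value = 45
So value = 45

Answer: 45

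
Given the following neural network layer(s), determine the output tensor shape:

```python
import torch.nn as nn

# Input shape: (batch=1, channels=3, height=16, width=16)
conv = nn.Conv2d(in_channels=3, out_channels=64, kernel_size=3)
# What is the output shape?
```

Input: (1, 3, 16, 16) -> Output: (1, 64, 14, 14)

Answer: (1, 64, 14, 14)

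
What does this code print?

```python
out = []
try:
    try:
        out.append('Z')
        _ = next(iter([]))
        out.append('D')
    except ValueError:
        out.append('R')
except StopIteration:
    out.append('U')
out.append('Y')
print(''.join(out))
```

Execution trace: 'Z' (try body) → 'U' (outer except StopIteration) → 'Y' (after the try/except). Output: ZUY

Answer: ZUY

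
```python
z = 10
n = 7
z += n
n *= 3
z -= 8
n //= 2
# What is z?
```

Trace:
`z = 10` → z = 10
`n = 7` → n = 7
`z += n` → z = 17
`n *= 3` → n = 21
`z -= 8` → z = 9
`n //= 2` → n = 10
So z = 9

Answer: 9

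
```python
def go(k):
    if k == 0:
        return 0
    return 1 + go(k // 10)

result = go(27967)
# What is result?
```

Count of digits of 27967: 5

Answer: 5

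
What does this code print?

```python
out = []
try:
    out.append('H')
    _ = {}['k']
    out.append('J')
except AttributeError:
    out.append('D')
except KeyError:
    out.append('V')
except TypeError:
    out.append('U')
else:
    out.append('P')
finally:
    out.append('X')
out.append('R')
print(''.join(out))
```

Execution trace: 'H' (try body) → 'V' (except KeyError) → 'X' (finally) → 'R' (after the try/except). Output: HVXR

Answer: HVXR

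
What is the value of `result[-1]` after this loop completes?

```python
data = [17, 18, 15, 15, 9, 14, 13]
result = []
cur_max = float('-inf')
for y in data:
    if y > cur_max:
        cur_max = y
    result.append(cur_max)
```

Running max ends at 18
`result` takes the values: [] → [17] → [17, 18] → [17, 18, 18] → [17, 18, 18, 18] → [17, 18, 18, 18, 18] → [17, 18, 18, 18, 18, 18] → [17, 18, 18, 18, 18, 18, 18]
So `result[-1]` = 18

Answer: 18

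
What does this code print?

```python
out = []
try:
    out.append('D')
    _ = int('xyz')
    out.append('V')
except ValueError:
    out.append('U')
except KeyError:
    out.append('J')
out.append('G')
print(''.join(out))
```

Execution trace: 'D' (try body) → 'U' (except ValueError) → 'G' (after the try/except). Output: DUG

Answer: DUG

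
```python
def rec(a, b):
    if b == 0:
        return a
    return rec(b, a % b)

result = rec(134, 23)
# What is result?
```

rec(134, 23) -> rec(23, 19) -> rec(19, 4) -> rec(4, 3) -> rec(3, 1) -> rec(1, 0) -> 1

Answer: 1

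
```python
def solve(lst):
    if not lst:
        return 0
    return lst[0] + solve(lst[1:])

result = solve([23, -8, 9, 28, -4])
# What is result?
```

23 + (-8) + 9 + 28 + (-4) + 0 = 48

Answer: 48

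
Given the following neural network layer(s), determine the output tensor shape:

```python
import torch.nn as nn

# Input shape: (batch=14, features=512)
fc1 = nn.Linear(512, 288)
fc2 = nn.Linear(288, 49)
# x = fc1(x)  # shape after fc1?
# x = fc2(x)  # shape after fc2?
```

Input: (14, 512) -> after fc1: (14, 288) -> Output: (14, 49)

Answer: (14, 49)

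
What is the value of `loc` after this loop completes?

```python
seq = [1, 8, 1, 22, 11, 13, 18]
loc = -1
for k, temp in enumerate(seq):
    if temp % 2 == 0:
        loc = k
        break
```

First even number index in [1, 8, 1, 22, 11, 13, 18]
`loc` takes the values: -1 → 1

Answer: 1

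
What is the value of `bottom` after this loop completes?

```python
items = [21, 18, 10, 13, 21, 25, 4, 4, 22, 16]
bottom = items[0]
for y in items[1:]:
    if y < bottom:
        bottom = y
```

Minimum of [21, 18, 10, 13, 21, 25, 4, 4, 22, 16]
`bottom` takes the values: 21 → 18 → 10 → 4

Answer: 4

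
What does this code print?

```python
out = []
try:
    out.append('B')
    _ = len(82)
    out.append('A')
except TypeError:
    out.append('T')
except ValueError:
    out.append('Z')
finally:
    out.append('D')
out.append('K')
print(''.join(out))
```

Execution trace: 'B' (try body) → 'T' (except TypeError) → 'D' (finally) → 'K' (after the try/except). Output: BTDK

Answer: BTDK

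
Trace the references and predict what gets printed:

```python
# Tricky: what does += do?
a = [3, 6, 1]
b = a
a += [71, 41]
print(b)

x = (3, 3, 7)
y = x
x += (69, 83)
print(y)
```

Key concept: += behavior differs for mutable vs immutable.
Step by step:
`a = [3, 6, 1]` → a = [3, 6, 1]
`b = a` → b = [3, 6, 1] (same object as a)
`a += [71, 41]` → a = [3, 6, 1, 71, 41] (same object as b); b = [3, 6, 1, 71, 41] (same object as a)
`print(b)` → prints [3, 6, 1, 71, 41]
`x = (3, 3, 7)` → x = (3, 3, 7)
`y = x` → y = (3, 3, 7)
`x += (69, 83)` → x = (3, 3, 7, 69, 83)
`print(y)` → prints (3, 3, 7)

Answer:
[3, 6, 1, 71, 41]
(3, 3, 7)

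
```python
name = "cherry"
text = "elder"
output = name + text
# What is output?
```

Trace:
`name = "cherry"` → name = 'cherry'
`text = "elder"` → text = 'elder'
`output = name + text` → output = 'cherryelder'
So output = 'cherryelder'

Answer: 'cherryelder'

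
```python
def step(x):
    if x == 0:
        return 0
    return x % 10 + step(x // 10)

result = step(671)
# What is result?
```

Sum of digits of 671: 1 + 7 + 6 = 14

Answer: 14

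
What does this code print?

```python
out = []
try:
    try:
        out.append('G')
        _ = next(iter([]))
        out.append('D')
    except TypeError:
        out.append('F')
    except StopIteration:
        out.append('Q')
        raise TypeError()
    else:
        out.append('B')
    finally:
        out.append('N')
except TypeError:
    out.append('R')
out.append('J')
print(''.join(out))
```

Execution trace: 'G' (inner try body) → 'Q' (inner except StopIteration) → 'N' (inner finally) → 'R' (outer except TypeError) → 'J' (after the try/except). Output: GQNRJ

Answer: GQNRJ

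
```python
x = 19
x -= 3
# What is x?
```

Trace:
`x = 19` → x = 19
`x -= 3` → x = 16
So x = 16

Answer: 16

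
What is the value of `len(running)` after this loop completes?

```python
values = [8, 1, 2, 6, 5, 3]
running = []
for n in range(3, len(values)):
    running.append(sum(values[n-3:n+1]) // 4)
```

Number of 4-element averages
`running` takes the values: [] → [4] → [4, 3] → [4, 3, 4]
So `len(running)` = 3

Answer: 3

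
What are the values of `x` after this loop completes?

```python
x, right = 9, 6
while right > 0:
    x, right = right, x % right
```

GCD of 9 and 6
`x` takes the values: 9 → 6 → 3

Answer: 3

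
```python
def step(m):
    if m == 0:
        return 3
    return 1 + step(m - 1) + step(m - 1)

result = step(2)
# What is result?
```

step(m) = 1 + 2·step(m-1), step(0)=3. Closed form: (3+1)·2^2 - 1 = 15.

Answer: 15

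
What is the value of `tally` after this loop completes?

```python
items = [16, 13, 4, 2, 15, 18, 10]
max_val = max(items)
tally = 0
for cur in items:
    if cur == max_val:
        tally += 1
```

Count of max value 18 in [16, 13, 4, 2, 15, 18, 10]
`tally` takes the values: 0 → 1

Answer: 1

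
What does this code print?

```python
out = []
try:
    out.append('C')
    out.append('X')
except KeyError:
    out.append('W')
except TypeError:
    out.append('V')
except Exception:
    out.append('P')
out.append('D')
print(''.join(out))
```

Execution trace: 'C' (try body) → 'X' (try body, no exception) → 'D' (after the try/except). Output: CXD

Answer: CXD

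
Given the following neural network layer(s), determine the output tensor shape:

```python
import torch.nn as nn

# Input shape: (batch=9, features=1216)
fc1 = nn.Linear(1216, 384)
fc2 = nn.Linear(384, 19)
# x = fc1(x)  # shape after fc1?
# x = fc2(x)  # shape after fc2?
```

Input: (9, 1216) -> after fc1: (9, 384) -> Output: (9, 19)

Answer: (9, 19)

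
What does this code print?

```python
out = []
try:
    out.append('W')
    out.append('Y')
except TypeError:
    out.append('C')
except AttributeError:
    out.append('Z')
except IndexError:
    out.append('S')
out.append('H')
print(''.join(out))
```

Execution trace: 'W' (try body) → 'Y' (try body, no exception) → 'H' (after the try/except). Output: WYH

Answer: WYH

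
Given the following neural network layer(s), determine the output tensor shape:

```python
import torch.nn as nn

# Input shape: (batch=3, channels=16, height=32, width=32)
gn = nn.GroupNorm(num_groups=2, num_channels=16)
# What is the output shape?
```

Input: (3, 16, 32, 32) -> Output: (3, 16, 32, 32)

Answer: (3, 16, 32, 32)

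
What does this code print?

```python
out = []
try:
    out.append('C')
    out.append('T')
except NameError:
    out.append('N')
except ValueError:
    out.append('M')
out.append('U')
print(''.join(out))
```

Execution trace: 'C' (try body) → 'T' (try body, no exception) → 'U' (after the try/except). Output: CTU

Answer: CTU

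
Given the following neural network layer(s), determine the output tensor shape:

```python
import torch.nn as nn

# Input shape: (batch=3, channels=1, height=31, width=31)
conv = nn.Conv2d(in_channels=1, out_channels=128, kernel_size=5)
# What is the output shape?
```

Input: (3, 1, 31, 31) -> Output: (3, 128, 27, 27)

Answer: (3, 128, 27, 27)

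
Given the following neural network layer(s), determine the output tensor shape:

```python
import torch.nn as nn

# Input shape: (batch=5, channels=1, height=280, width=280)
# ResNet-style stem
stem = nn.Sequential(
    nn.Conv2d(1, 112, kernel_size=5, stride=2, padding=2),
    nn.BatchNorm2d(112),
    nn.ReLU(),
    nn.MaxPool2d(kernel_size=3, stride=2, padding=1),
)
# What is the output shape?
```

Input: (5, 1, 280, 280) -> after Conv2d 5x5 stride=2: (5, 112, 140, 140) -> Output: (5, 112, 70, 70)

Answer: (5, 112, 70, 70)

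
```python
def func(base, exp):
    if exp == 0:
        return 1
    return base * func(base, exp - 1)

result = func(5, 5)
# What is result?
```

func(5, 5) = 5 * 5 * 5 * 5 * 5 = 3125

Answer: 3125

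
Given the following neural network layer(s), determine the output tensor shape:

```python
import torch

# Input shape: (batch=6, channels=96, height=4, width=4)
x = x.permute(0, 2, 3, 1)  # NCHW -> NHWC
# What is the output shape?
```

Input: (6, 96, 4, 4) -> Output: (6, 4, 4, 96)

Answer: (6, 4, 4, 96)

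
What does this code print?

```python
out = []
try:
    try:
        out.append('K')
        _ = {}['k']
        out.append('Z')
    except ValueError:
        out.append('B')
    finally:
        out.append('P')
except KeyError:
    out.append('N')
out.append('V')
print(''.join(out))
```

Execution trace: 'K' (try body) → 'P' (finally) → 'N' (outer except KeyError) → 'V' (after the try/except). Output: KPNV

Answer: KPNV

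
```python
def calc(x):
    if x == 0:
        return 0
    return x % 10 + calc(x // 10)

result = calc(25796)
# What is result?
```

Sum of digits of 25796: 6 + 9 + 7 + 5 + 2 = 29

Answer: 29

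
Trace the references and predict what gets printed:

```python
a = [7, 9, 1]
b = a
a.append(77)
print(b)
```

Key concept: basic list aliasing.
Step by step:
`a = [7, 9, 1]` → a = [7, 9, 1]
`b = a` → b = [7, 9, 1] (same object as a)
`a.append(77)` → a = [7, 9, 1, 77] (same object as b); b = [7, 9, 1, 77] (same object as a)
`print(b)` → prints [7, 9, 1, 77]

Answer: [7, 9, 1, 77]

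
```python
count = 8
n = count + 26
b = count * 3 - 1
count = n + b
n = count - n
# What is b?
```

Trace:
`count = 8` → count = 8
`n = count + 26` → n = 34
`b = count * 3 - 1` → b = 23
`count = n + b` → count = 57
`n = count - n` → n = 23
So b = 23

Answer: 23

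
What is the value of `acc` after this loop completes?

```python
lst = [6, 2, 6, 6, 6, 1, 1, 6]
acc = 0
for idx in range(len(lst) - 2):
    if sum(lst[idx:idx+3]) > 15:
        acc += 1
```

Count windows with sum > 15
`acc` takes the values: 0 → 1

Answer: 1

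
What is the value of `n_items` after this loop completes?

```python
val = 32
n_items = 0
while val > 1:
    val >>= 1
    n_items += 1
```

Count right shifts until 1
`n_items` takes the values: 0 → 1 → 2 → 3 → 4 → 5

Answer: 5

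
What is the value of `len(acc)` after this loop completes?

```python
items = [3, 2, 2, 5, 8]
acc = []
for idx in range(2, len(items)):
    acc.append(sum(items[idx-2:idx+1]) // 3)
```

Number of 3-element averages
`acc` takes the values: [] → [2] → [2, 3] → [2, 3, 5]
So `len(acc)` = 3

Answer: 3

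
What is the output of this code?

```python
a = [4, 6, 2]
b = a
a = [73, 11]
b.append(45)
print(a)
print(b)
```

Key concept: rebinding vs mutation: a is rebound to a new list, b still points at the original.
Step by step:
`a = [4, 6, 2]` → a = [4, 6, 2]
`b = a` → b = [4, 6, 2] (same object as a)
`a = [73, 11]` → a = [73, 11]
`b.append(45)` → b = [4, 6, 2, 45]
`print(a)` → prints [73, 11]
`print(b)` → prints [4, 6, 2, 45]

Answer:
[73, 11]
[4, 6, 2, 45]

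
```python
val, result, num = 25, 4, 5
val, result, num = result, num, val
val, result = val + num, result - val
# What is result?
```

Trace:
`val, result, num = 25, 4, 5` → val = 25; result = 4; num = 5
`val, result, num = result, num, val` → val = 4; result = 5; num = 25
`val, result = val + num, result - val` → val = 29; result = 1
So result = 1

Answer: 1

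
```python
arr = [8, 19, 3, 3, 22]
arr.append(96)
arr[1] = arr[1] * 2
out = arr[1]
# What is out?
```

Trace:
`arr = [8, 19, 3, 3, 22]` → arr = [8, 19, 3, 3, 22]
`arr.append(96)` → arr = [8, 19, 3, 3, 22, 96]
`arr[1] = arr[1] * 2` → arr = [8, 38, 3, 3, 22, 96]
`out = arr[1]` → out = 38
So out = 38

Answer: 38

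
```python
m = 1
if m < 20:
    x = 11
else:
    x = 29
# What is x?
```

Trace:
`m = 1` → m = 1
`if m < 20: ...` → m < 20 is True → x = 11
So x = 11

Answer: 11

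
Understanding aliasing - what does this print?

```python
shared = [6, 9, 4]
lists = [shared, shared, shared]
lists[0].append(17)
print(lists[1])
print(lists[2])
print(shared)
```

Key concept: list of same reference.
Step by step:
`shared = [6, 9, 4]` → shared = [6, 9, 4]
`lists = [shared, shared, shared]` → lists = [[6, 9, 4], [6, 9, 4], [6, 9, 4]]
`lists[0].append(17)` → shared = [6, 9, 4, 17]; lists = [[6, 9, 4, 17], [6, 9, 4, 17], [6, 9, 4, 17]]
`print(lists[1])` → prints [6, 9, 4, 17]
`print(lists[2])` → prints [6, 9, 4, 17]
`print(shared)` → prints [6, 9, 4, 17]

Answer:
[6, 9, 4, 17]
[6, 9, 4, 17]
[6, 9, 4, 17]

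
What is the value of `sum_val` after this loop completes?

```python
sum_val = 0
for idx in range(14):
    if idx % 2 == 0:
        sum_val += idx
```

Sum of even numbers 0 to 13
`sum_val` takes the values: 0 → 2 → 6 → 12 → 20 → 30 → 42

Answer: 42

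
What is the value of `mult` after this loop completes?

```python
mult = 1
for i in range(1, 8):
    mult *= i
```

7! = 5040
`mult` takes the values: 1 → 2 → 6 → 24 → 120 → 720 → 5040

Answer: 5040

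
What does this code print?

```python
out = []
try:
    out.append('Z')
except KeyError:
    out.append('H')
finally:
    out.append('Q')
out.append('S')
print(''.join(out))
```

Execution trace: 'Z' (try body, no exception) → 'Q' (finally) → 'S' (after the try/except). Output: ZQS

Answer: ZQS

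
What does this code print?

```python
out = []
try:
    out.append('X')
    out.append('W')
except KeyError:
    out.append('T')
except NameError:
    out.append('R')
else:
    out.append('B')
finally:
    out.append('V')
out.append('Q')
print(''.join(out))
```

Execution trace: 'X' (try body) → 'W' (try body, no exception) → 'B' (else) → 'V' (finally) → 'Q' (after the try/except). Output: XWBVQ

Answer: XWBVQ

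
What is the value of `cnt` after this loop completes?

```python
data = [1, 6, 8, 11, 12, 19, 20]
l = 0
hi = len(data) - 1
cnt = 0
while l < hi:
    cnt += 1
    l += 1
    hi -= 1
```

Iterations until pointers meet (list length 7)
`cnt` takes the values: 0 → 1 → 2 → 3

Answer: 3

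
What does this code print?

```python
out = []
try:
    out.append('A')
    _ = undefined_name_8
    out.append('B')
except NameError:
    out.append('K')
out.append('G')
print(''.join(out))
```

Execution trace: 'A' (try body) → 'K' (except NameError) → 'G' (after the try/except). Output: AKG

Answer: AKG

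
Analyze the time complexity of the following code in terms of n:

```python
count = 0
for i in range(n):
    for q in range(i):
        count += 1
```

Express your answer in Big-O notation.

Each loop level contributes: n × n. Multiplying the contributions gives O(n^2).

Answer: O(n^2)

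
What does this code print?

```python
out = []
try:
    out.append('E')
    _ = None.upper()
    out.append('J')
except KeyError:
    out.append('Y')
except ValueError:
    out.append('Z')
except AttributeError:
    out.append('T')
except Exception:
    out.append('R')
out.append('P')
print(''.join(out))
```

Execution trace: 'E' (try body) → 'T' (except AttributeError) → 'P' (after the try/except). Output: ETP

Answer: ETP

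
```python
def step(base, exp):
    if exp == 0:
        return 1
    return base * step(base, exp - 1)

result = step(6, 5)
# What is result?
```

step(6, 5) = 6 * 6 * 6 * 6 * 6 = 7776

Answer: 7776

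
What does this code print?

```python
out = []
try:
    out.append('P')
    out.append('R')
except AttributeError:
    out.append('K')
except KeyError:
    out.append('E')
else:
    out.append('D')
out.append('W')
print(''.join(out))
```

Execution trace: 'P' (try body) → 'R' (try body, no exception) → 'D' (else) → 'W' (after the try/except). Output: PRDW

Answer: PRDW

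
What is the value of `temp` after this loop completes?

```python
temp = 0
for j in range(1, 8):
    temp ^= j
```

XOR of 1 to 7
`temp` takes the values: 0 → 1 → 3 → 0 → 4 → 1 → 7 → 0

Answer: 0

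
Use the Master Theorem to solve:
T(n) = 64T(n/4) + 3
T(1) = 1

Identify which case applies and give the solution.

a=64, b=4, f(n)=3. log_4(64) = 3. Since c=0 < 3, Case 1 applies: T(n) = Θ(n^log_b(a)) = O(n^3).

Answer: O(n^3) - Case 1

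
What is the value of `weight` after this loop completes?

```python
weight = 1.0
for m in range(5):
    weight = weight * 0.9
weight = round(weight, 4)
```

Exponential decay: 1.0 * 0.9^5
`weight` takes the values: 1.0 → 0.9 → 0.81 → 0.729 → 0.6561 → 0.59049 → 0.5905

Answer: 0.5905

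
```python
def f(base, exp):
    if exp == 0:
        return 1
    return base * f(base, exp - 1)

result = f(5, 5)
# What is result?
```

f(5, 5) = 5 * 5 * 5 * 5 * 5 = 3125

Answer: 3125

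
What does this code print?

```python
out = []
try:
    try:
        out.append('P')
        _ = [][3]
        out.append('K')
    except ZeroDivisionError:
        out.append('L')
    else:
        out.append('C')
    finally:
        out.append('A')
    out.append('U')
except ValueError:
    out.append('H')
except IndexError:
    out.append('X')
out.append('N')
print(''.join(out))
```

Execution trace: 'P' (inner try body) → 'A' (inner finally) → 'X' (except IndexError) → 'N' (after the try/except). Output: PAXN

Answer: PAXN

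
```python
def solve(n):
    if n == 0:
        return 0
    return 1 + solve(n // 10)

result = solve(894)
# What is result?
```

Count of digits of 894: 3

Answer: 3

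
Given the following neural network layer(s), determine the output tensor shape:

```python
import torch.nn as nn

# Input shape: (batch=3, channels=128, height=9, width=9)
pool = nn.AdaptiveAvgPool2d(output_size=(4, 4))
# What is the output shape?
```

Input: (3, 128, 9, 9) -> Output: (3, 128, 4, 4)

Answer: (3, 128, 4, 4)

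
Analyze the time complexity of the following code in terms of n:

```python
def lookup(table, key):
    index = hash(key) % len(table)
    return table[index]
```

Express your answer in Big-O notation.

This is Hash table lookup (average case). Time complexity: O(1).

Answer: O(1)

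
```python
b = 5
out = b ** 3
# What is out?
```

Trace:
`b = 5` → b = 5
`out = b ** 3` → out = 125
So out = 125

Answer: 125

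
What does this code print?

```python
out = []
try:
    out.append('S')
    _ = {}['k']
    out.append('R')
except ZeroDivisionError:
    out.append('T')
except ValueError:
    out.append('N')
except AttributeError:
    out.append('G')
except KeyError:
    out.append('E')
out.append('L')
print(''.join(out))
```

Execution trace: 'S' (try body) → 'E' (except KeyError) → 'L' (after the try/except). Output: SEL

Answer: SEL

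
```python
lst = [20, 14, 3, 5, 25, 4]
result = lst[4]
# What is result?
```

Trace:
`lst = [20, 14, 3, 5, 25, 4]` → lst = [20, 14, 3, 5, 25, 4]
`result = lst[4]` → result = 25
So result = 25

Answer: 25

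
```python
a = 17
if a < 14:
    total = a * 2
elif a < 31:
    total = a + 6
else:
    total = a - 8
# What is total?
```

Trace:
`a = 17` → a = 17
`if a < 14: ...` → a < 14 is False, a < 31 is True → total = 23
So total = 23

Answer: 23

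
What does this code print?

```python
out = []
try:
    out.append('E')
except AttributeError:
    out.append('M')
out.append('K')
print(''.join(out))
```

Execution trace: 'E' (try body, no exception) → 'K' (after the try/except). Output: EK

Answer: EK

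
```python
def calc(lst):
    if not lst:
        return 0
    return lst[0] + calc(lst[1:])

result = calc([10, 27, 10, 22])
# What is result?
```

10 + 27 + 10 + 22 + 0 = 69

Answer: 69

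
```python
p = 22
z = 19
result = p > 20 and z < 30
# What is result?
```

Trace:
`p = 22` → p = 22
`z = 19` → z = 19
`result = p > 20 and z < 30` → result = True
So result = True

Answer: True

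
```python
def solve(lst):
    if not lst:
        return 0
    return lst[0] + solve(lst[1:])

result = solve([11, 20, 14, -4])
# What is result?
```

11 + 20 + 14 + (-4) + 0 = 41

Answer: 41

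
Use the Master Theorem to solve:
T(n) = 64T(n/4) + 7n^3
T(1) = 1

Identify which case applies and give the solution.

a=64, b=4, f(n)=7n^3. log_4(64) = 3. Since c=3 = 3, Case 2 applies: T(n) = Θ(n^log_b(a) · log n) = O(n^3 log n).

Answer: O(n^3 log n) - Case 2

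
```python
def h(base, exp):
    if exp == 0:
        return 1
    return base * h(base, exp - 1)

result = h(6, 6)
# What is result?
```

h(6, 6) = 6 * 6 * 6 * 6 * 6 * 6 = 46656

Answer: 46656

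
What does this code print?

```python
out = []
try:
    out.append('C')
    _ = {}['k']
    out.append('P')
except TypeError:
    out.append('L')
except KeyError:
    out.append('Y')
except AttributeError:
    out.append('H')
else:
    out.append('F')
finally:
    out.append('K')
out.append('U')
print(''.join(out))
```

Execution trace: 'C' (try body) → 'Y' (except KeyError) → 'K' (finally) → 'U' (after the try/except). Output: CYKU

Answer: CYKU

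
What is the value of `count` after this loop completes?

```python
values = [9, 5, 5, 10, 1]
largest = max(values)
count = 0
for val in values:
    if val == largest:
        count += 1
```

Count of max value 10 in [9, 5, 5, 10, 1]
`count` takes the values: 0 → 1

Answer: 1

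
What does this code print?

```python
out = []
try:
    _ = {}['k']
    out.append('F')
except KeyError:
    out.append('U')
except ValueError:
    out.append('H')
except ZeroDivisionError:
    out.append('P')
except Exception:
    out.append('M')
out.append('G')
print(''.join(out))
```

Execution trace: 'U' (except KeyError) → 'G' (after the try/except). Output: UG

Answer: UG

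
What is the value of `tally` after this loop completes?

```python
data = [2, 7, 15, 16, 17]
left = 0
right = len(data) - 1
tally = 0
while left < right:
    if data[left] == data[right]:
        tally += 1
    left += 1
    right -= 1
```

Count matching pairs from ends
`tally` takes the values: 0

Answer: 0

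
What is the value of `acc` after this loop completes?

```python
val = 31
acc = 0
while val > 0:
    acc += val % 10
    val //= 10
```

Sum digits of 31
`acc` takes the values: 0 → 1 → 4

Answer: 4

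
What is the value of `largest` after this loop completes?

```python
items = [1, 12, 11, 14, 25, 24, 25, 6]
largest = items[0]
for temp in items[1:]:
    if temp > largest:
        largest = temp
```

Maximum of [1, 12, 11, 14, 25, 24, 25, 6]
`largest` takes the values: 1 → 12 → 14 → 25

Answer: 25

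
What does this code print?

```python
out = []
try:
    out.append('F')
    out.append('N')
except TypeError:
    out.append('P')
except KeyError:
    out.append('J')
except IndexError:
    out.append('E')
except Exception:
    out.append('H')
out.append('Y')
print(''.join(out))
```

Execution trace: 'F' (try body) → 'N' (try body, no exception) → 'Y' (after the try/except). Output: FNY

Answer: FNY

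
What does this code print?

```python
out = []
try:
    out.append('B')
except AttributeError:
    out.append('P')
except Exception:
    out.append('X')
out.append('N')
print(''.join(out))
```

Execution trace: 'B' (try body, no exception) → 'N' (after the try/except). Output: BN

Answer: BN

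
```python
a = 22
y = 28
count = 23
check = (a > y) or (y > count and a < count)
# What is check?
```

Trace:
`a = 22` → a = 22
`y = 28` → y = 28
`count = 23` → count = 23
`check = (a > y) or (y > count and a < count)` → check = True
So check = True

Answer: True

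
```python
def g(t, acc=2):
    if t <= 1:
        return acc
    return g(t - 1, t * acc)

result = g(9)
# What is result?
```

Accumulator trace (n, acc): (9, 2) -> (8, 18) -> (7, 144) -> (6, 1008) -> (5, 6048) -> (4, 30240) -> (3, 120960) -> (2, 362880) -> (1, 725760) -> return 725760

Answer: 725760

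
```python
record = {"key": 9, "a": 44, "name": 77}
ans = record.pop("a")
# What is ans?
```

Trace:
`record = {"key": 9, "a": 44, "name": 77}` → record = {'key': 9, 'a': 44, 'name': 77}
`ans = record.pop("a")` → record = {'key': 9, 'name': 77}; ans = 44
So ans = 44

Answer: 44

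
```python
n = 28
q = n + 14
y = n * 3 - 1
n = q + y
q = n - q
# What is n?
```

Trace:
`n = 28` → n = 28
`q = n + 14` → q = 42
`y = n * 3 - 1` → y = 83
`n = q + y` → n = 125
`q = n - q` → q = 83
So n = 125

Answer: 125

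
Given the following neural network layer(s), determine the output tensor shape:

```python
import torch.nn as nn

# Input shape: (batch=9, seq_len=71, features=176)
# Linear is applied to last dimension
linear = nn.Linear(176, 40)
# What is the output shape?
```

Input: (9, 71, 176) -> Output: (9, 71, 40)

Answer: (9, 71, 40)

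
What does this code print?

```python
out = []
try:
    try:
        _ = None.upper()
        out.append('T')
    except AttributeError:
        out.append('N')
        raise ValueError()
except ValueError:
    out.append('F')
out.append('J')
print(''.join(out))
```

Execution trace: 'N' (inner except AttributeError) → 'F' (outer except ValueError) → 'J' (after the try/except). Output: NFJ

Answer: NFJ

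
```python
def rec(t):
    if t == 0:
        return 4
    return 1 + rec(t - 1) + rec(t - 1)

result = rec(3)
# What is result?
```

rec(t) = 1 + 2·rec(t-1), rec(0)=4. Closed form: (4+1)·2^3 - 1 = 39.

Answer: 39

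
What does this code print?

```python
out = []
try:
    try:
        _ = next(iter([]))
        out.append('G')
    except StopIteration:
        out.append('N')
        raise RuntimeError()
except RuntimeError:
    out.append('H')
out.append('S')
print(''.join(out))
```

Execution trace: 'N' (inner except StopIteration) → 'H' (outer except RuntimeError) → 'S' (after the try/except). Output: NHS

Answer: NHS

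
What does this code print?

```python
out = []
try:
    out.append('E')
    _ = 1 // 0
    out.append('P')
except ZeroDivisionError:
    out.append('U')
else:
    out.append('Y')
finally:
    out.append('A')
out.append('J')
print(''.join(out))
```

Execution trace: 'E' (try body) → 'U' (except ZeroDivisionError) → 'A' (finally) → 'J' (after the try/except). Output: EUAJ

Answer: EUAJ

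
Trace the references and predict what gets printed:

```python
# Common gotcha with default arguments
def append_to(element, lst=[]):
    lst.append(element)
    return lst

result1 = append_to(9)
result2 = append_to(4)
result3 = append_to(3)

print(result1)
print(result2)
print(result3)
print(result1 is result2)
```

Key concept: mutable default argument gotcha.
Step by step:
`result1 = append_to(9)` → result1 = [9]
`result2 = append_to(4)` → result1 = [9, 4] (same object as result2); result2 = [9, 4] (same object as result1)
`result3 = append_to(3)` → result1 = [9, 4, 3] (same object as result2, result3); result2 = [9, 4, 3] (same object as result1, result3); result3 = [9, 4, 3] (same object as result1, result2)
`print(result1)` → prints [9, 4, 3]
`print(result2)` → prints [9, 4, 3]
`print(result3)` → prints [9, 4, 3]
`print(result1 is result2)` → prints True

Answer:
[9, 4, 3]
[9, 4, 3]
[9, 4, 3]
True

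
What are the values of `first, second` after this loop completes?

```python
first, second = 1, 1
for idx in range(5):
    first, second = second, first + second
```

Fibonacci: after 5 iterations
`first, second` takes the values: (1, 1) → (1, 2) → (2, 3) → (3, 5) → (5, 8) → (8, 13)

Answer: 8, 13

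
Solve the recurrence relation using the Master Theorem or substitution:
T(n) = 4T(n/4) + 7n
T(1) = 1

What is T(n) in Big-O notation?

By Master Theorem: a=4, b=4, f(n)=7n. Since log_4(4) = 1 and f(n) = Θ(n^1), Case 2 applies. T(n) = O(n log n).

Answer: O(n log n)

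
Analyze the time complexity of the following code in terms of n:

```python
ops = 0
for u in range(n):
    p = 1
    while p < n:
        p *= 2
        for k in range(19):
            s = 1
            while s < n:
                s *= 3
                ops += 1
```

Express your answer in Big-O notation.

Each loop level contributes: n × log n × 1 × log n. Multiplying the contributions gives O(n log² n).

Answer: O(n log² n)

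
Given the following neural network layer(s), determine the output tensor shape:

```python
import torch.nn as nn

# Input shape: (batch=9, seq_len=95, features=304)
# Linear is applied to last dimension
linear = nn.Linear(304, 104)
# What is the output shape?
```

Input: (9, 95, 304) -> Output: (9, 95, 104)

Answer: (9, 95, 104)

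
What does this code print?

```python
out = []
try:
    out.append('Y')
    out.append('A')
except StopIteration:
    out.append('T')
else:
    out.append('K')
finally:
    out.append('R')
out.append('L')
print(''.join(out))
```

Execution trace: 'Y' (try body) → 'A' (try body, no exception) → 'K' (else) → 'R' (finally) → 'L' (after the try/except). Output: YAKRL

Answer: YAKRL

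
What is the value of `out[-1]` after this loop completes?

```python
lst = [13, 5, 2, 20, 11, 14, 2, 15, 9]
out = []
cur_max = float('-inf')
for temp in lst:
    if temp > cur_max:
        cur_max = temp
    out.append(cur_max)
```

Running max ends at 20
`out` takes the values: [] → [13] → [13, 13] → [13, 13, 13] → [13, 13, 13, 20] → [13, 13, 13, 20, 20] → [13, 13, 13, 20, 20, 20] → [13, 13, 13, 20, 20, 20, 20] → [13, 13, 13, 20, 20, 20, 20, 20] → [13, 13, 13, 20, 20, 20, 20, 20, 20]
So `out[-1]` = 20

Answer: 20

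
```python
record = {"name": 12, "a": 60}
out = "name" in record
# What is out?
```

Trace:
`record = {"name": 12, "a": 60}` → record = {'name': 12, 'a': 60}
`out = "name" in record` → out = True
So out = True

Answer: True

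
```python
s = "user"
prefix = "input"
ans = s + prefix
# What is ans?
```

Trace:
`s = "user"` → s = 'user'
`prefix = "input"` → prefix = 'input'
`ans = s + prefix` → ans = 'userinput'
So ans = 'userinput'

Answer: 'userinput'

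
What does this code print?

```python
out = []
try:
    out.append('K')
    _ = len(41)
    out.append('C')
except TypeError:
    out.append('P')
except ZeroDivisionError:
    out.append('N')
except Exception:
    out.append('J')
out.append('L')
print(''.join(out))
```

Execution trace: 'K' (try body) → 'P' (except TypeError) → 'L' (after the try/except). Output: KPL

Answer: KPL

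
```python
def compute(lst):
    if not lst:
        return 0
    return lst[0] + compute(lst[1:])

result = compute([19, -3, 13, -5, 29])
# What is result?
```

19 + (-3) + 13 + (-5) + 29 + 0 = 53

Answer: 53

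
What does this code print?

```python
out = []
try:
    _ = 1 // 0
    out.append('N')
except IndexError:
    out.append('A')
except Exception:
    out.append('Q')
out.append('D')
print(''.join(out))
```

Execution trace: 'Q' (except Exception) → 'D' (after the try/except). Output: QD

Answer: QD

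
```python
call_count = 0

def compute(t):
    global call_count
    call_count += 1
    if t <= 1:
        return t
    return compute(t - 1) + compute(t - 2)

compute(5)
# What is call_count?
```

Calls(t) = 1 + Calls(t-1) + Calls(t-2); Calls(0)=Calls(1)=1. For t=5 this gives 15.

Answer: 15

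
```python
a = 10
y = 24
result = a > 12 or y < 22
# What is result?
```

Trace:
`a = 10` → a = 10
`y = 24` → y = 24
`result = a > 12 or y < 22` → result = False
So result = False

Answer: False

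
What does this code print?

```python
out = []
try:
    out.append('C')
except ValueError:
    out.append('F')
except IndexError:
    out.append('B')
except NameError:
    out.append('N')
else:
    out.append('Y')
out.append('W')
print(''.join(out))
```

Execution trace: 'C' (try body, no exception) → 'Y' (else) → 'W' (after the try/except). Output: CYW

Answer: CYW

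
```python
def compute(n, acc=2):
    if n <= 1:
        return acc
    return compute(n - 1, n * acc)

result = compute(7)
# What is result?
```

Accumulator trace (n, acc): (7, 2) -> (6, 14) -> (5, 84) -> (4, 420) -> (3, 1680) -> (2, 5040) -> (1, 10080) -> return 10080

Answer: 10080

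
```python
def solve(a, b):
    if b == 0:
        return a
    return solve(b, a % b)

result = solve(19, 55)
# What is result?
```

solve(19, 55) -> solve(55, 19) -> solve(19, 17) -> solve(17, 2) -> solve(2, 1) -> solve(1, 0) -> 1

Answer: 1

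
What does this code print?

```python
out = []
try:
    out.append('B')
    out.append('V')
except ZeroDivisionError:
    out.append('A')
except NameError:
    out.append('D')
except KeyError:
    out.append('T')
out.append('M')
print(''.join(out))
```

Execution trace: 'B' (try body) → 'V' (try body, no exception) → 'M' (after the try/except). Output: BVM

Answer: BVM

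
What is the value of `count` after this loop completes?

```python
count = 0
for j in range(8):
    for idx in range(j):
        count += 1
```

Triangle number: 0+1+2+...+7
`count` takes the values: 0 → 1 → 2 → 3 → 4 → 5 → 6 → 7 → 8 → 9 → 10 → 11 → 12 → 13 → 14 → 15 → 16 → 17 → 18 → 19 → 20 → 21 → 22 → 23 → 24 → 25 → 26 → 27 → 28

Answer: 28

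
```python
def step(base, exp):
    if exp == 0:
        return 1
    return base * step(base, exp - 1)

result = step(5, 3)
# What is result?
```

step(5, 3) = 5 * 5 * 5 = 125

Answer: 125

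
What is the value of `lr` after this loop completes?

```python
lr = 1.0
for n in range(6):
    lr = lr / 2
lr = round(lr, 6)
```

Halving LR 6 times: 1 / 2^6
`lr` takes the values: 1.0 → 0.5 → 0.25 → 0.125 → 0.0625 → 0.03125 → 0.015625

Answer: 0.015625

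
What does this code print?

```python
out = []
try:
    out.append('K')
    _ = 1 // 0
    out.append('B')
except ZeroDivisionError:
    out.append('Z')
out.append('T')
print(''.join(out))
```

Execution trace: 'K' (try body) → 'Z' (except ZeroDivisionError) → 'T' (after the try/except). Output: KZT

Answer: KZT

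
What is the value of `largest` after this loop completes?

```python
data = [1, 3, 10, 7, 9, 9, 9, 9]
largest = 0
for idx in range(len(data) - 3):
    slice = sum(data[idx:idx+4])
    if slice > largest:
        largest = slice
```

Max sum of 4-element window in [1, 3, 10, 7, 9, 9, 9, 9]
`largest` takes the values: 0 → 21 → 29 → 35 → 36

Answer: 36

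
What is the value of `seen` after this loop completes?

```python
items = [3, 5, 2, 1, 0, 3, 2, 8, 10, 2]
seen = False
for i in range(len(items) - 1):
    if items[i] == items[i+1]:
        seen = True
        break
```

Check consecutive duplicates in [3, 5, 2, 1, 0, 3, 2, 8, 10, 2]
`seen` takes the values: False

Answer: False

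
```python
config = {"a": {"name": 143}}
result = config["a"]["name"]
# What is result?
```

Trace:
`config = {"a": {"name": 143}}` → config = {'a': {'name': 143}}
`result = config["a"]["name"]` → result = 143
So result = 143

Answer: 143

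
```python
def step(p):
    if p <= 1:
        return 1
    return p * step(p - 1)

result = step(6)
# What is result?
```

step(6) = 6 * 5 * 4 * 3 * 2 * 1 = 720

Answer: 720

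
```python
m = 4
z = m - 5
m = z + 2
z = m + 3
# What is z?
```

Trace:
`m = 4` → m = 4
`z = m - 5` → z = -1
`m = z + 2` → m = 1
`z = m + 3` → z = 4
So z = 4

Answer: 4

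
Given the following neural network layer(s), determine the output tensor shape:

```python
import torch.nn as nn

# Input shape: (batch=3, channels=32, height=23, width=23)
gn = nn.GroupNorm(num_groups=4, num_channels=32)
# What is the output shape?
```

Input: (3, 32, 23, 23) -> Output: (3, 32, 23, 23)

Answer: (3, 32, 23, 23)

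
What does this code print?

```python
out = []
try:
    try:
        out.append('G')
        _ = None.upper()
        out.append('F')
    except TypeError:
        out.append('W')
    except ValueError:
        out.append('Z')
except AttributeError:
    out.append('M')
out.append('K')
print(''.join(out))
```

Execution trace: 'G' (try body) → 'M' (outer except AttributeError) → 'K' (after the try/except). Output: GMK

Answer: GMK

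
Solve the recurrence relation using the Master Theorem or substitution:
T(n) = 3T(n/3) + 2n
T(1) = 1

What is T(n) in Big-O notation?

By Master Theorem: a=3, b=3, f(n)=2n. Since log_3(3) = 1 and f(n) = Θ(n^1), Case 2 applies. T(n) = O(n log n).

Answer: O(n log n)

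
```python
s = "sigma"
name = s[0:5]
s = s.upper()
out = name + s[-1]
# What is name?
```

Trace:
`s = "sigma"` → s = 'sigma'
`name = s[0:5]` → name = 'sigma'
`s = s.upper()` → s = 'SIGMA'
`out = name + s[-1]` → out = 'sigmaA'
So name = 'sigma'

Answer: 'sigma'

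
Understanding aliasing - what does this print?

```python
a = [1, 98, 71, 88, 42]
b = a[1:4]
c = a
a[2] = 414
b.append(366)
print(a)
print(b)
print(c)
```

Key concept: slice vs alias.
Step by step:
`a = [1, 98, 71, 88, 42]` → a = [1, 98, 71, 88, 42]
`b = a[1:4]` → b = [98, 71, 88]
`c = a` → c = [1, 98, 71, 88, 42] (same object as a)
`a[2] = 414` → a = [1, 98, 414, 88, 42] (same object as c); c = [1, 98, 414, 88, 42] (same object as a)
`b.append(366)` → b = [98, 71, 88, 366]
`print(a)` → prints [1, 98, 414, 88, 42]
`print(b)` → prints [98, 71, 88, 366]
`print(c)` → prints [1, 98, 414, 88, 42]

Answer:
[1, 98, 414, 88, 42]
[98, 71, 88, 366]
[1, 98, 414, 88, 42]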